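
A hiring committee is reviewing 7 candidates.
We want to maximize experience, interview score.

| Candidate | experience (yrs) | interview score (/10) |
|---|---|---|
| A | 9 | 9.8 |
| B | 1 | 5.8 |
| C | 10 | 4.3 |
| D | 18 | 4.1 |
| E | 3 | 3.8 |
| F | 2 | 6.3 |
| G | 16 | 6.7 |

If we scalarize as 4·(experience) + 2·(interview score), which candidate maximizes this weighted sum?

A: 4·9 + 2·9.8 = 55.6
B: 4·1 + 2·5.8 = 15.6
C: 4·10 + 2·4.3 = 48.6
D: 4·18 + 2·4.1 = 80.2
E: 4·3 + 2·3.8 = 19.6
F: 4·2 + 2·6.3 = 20.6
G: 4·16 + 2·6.7 = 77.4
Highest: D at 80.2.

D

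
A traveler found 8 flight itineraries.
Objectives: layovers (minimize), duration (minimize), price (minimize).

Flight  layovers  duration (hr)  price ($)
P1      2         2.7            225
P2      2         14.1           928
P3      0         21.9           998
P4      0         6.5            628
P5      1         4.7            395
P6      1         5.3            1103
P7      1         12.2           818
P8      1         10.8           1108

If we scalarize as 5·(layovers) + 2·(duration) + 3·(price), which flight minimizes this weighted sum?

P1: 5·2 + 2·2.7 + 3·225 = 690.4
P2: 5·2 + 2·14.1 + 3·928 = 2822.2
P3: 5·0 + 2·21.9 + 3·998 = 3037.8
P4: 5·0 + 2·6.5 + 3·628 = 1897.0
P5: 5·1 + 2·4.7 + 3·395 = 1199.4
P6: 5·1 + 2·5.3 + 3·1103 = 3324.6
P7: 5·1 + 2·12.2 + 3·818 = 2483.4
P8: 5·1 + 2·10.8 + 3·1108 = 3350.6
Lowest: P1 at 690.4.

P1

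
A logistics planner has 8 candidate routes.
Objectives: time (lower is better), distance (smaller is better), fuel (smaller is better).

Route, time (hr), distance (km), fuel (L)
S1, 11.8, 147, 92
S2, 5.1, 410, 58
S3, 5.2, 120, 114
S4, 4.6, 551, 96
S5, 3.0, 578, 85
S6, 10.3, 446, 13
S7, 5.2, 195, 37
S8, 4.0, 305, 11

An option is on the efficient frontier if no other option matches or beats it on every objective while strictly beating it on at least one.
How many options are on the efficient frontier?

5

S1: not dominated.
S2: dominated by S8 (time 4.0≤5.1, distance 305≤410, fuel 11≤58).
S3: not dominated (best distance).
S4: dominated by S8 (time 4.0≤4.6, distance 305≤551, fuel 11≤96).
S5: not dominated (best time).
S6: dominated by S8 (time 4.0≤10.3, distance 305≤446, fuel 11≤13).
S7: not dominated.
S8: not dominated (best fuel).
Pareto-optimal: S1, S3, S5, S7, S8 → 5.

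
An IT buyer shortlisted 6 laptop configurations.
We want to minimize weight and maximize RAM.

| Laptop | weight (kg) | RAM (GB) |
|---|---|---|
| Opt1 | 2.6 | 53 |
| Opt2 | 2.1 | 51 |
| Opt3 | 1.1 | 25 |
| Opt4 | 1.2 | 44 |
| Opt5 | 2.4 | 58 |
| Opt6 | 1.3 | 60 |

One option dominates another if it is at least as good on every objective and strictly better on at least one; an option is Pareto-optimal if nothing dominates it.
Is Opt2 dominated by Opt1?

No

Opt1 vs Opt2: Opt1 is worse on weight (2.6 vs 2.1), so it does not dominate Opt2.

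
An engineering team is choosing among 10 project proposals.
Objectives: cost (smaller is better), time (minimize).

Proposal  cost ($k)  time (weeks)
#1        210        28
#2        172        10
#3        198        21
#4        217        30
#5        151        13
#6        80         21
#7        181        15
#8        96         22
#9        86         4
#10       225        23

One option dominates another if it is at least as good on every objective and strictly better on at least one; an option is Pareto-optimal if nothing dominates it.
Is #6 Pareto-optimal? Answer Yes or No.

Yes

#1: worse on cost (210 vs 80).
#2: worse on cost (172 vs 80).
#3: worse on cost (198 vs 80).
#4: worse on cost (217 vs 80).
#5: worse on cost (151 vs 80).
#7: worse on cost (181 vs 80).
#8: worse on cost (96 vs 80).
#9: worse on cost (86 vs 80).
#10: worse on cost (225 vs 80).
No option is at least as good as #6 on every objective and strictly better on one.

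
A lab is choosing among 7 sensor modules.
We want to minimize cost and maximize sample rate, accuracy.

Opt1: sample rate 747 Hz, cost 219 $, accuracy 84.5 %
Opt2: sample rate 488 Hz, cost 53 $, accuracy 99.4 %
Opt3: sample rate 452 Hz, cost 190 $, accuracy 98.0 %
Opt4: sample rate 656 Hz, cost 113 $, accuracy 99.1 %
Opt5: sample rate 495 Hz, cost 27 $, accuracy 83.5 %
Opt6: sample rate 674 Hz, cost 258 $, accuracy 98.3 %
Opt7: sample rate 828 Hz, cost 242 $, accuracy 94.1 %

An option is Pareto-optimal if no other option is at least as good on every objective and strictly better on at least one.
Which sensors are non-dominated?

Opt1, Opt2, Opt4, Opt5, Opt6, Opt7

Opt1: not dominated.
Opt2: not dominated (best accuracy).
Opt3: dominated by Opt2 (sample rate 488≥452, cost 53≤190, accuracy 99.4≥98.0).
Opt4: not dominated.
Opt5: not dominated (best cost).
Opt6: not dominated.
Opt7: not dominated (best sample rate).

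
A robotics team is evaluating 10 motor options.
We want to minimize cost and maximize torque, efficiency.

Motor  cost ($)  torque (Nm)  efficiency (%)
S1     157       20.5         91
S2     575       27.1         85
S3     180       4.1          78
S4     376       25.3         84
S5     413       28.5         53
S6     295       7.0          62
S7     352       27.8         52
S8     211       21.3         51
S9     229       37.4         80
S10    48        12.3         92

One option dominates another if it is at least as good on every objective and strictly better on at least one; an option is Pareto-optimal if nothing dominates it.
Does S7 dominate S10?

No

S7 vs S10: S7 is worse on cost (352 vs 48), so it does not dominate S10.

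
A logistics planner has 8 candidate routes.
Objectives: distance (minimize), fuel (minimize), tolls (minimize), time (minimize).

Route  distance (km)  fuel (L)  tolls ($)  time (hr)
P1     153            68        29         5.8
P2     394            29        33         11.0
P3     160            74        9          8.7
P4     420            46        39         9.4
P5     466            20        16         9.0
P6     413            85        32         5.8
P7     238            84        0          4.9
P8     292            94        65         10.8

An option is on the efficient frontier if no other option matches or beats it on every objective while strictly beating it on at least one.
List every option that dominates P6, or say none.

P1: distance 153≤413, fuel 68≤85, tolls 29≤32, time 5.8≤5.8 — dominates P6.
P7: distance 238≤413, fuel 84≤85, tolls 0≤32, time 4.9≤5.8 — dominates P6.
Others (P2, P3, P4, P5, P8) are each worse than P6 on at least one objective.

P1, P7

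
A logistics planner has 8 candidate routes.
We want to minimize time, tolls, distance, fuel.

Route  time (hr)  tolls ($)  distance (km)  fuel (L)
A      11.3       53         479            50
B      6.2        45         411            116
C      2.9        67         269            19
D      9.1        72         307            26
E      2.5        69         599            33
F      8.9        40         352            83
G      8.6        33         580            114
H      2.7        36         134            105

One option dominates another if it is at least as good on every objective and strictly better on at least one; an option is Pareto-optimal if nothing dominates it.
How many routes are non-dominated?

A: not dominated.
B: dominated by H (time 2.7≤6.2, tolls 36≤45, distance 134≤411, fuel 105≤116).
C: not dominated (best fuel).
D: dominated by C (time 2.9≤9.1, tolls 67≤72, distance 269≤307, fuel 19≤26).
E: not dominated (best time).
F: not dominated.
G: not dominated (best tolls).
H: not dominated (best distance).
Pareto-optimal: A, C, E, F, G, H → 6.

6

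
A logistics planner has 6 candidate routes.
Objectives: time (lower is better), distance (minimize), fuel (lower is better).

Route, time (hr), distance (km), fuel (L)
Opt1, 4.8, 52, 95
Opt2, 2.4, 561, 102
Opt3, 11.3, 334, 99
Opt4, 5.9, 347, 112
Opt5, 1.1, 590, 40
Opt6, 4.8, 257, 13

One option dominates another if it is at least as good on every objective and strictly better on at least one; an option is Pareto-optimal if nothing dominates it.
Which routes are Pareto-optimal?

Opt1, Opt2, Opt5, Opt6

Opt1: not dominated (best distance).
Opt2: not dominated.
Opt3: dominated by Opt1 (time 4.8≤11.3, distance 52≤334, fuel 95≤99).
Opt4: dominated by Opt1 (time 4.8≤5.9, distance 52≤347, fuel 95≤112).
Opt5: not dominated (best time).
Opt6: not dominated (best fuel).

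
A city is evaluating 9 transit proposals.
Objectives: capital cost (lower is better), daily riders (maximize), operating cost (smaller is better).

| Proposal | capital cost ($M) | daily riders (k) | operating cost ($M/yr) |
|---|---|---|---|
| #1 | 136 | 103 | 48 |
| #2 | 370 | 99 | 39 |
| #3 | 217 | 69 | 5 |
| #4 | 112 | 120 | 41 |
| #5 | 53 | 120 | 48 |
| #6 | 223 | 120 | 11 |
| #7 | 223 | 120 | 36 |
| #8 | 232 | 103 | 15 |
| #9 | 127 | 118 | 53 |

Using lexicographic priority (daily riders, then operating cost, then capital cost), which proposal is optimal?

#6

First maximize daily riders: best is 120, kept {#4, #5, #6, #7}.
Then minimize operating cost: best is 11, kept {#6}.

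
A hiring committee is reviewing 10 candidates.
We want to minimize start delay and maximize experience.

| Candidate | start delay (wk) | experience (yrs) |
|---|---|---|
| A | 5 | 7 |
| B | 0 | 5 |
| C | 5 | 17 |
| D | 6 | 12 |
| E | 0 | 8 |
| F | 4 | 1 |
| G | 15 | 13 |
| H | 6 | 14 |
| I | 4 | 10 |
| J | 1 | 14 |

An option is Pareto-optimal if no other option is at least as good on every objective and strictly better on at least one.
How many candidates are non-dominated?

3

A: dominated by C (start delay 5≤5, experience 17≥7).
B: dominated by E (start delay 0≤0, experience 8≥5).
C: not dominated (best experience).
D: dominated by C (start delay 5≤6, experience 17≥12).
E: not dominated.
F: dominated by B (start delay 0≤4, experience 5≥1).
G: dominated by C (start delay 5≤15, experience 17≥13).
H: dominated by C (start delay 5≤6, experience 17≥14).
I: dominated by J (start delay 1≤4, experience 14≥10).
J: not dominated.
Pareto-optimal: C, E, J → 3.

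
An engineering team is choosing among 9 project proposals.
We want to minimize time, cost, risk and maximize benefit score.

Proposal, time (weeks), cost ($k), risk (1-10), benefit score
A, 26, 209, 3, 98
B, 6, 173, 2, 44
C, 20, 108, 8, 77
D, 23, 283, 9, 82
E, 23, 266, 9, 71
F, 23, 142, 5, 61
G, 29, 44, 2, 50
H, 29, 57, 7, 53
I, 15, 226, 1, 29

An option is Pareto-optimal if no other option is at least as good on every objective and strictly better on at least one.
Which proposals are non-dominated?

A, B, C, D, F, G, H, I

A: not dominated (best benefit score).
B: not dominated (best time).
C: not dominated.
D: not dominated.
E: dominated by C (time 20≤23, cost 108≤266, risk 8≤9, benefit score 77≥71).
F: not dominated.
G: not dominated (best cost).
H: not dominated.
I: not dominated (best risk).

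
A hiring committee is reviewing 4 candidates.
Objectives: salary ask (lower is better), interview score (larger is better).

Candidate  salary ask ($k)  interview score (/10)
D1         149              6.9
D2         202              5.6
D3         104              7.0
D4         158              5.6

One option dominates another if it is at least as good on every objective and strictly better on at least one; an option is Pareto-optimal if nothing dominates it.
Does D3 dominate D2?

Yes

D3 vs D2: salary ask 104≤202, interview score 7.0≥5.6 — D3 is at least as good on every objective with at least one strict improvement.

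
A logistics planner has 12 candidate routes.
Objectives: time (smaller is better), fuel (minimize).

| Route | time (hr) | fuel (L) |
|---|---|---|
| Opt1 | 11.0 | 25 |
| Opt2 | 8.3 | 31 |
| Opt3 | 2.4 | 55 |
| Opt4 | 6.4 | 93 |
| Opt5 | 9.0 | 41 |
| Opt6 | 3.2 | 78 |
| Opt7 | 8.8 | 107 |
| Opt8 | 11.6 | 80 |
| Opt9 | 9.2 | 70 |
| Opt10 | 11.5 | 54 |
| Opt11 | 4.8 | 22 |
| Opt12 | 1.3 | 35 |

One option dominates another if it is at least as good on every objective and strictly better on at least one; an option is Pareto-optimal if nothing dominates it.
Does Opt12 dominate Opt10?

Opt12 vs Opt10: time 1.3≤11.5, fuel 35≤54 — Opt12 is at least as good on every objective with at least one strict improvement.

Yes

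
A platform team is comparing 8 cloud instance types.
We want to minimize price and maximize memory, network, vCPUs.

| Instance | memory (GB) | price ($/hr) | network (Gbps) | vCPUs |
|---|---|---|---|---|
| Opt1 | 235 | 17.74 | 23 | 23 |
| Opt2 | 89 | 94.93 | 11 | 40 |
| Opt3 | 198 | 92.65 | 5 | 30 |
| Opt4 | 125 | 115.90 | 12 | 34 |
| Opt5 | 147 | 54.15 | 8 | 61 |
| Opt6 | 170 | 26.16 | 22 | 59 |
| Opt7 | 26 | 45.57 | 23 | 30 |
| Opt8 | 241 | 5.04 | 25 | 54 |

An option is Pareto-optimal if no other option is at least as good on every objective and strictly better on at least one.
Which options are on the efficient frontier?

Opt5, Opt6, Opt8

Opt1: dominated by Opt8 (memory 241≥235, price 5.04≤17.74, network 25≥23, vCPUs 54≥23).
Opt2: dominated by Opt6 (memory 170≥89, price 26.16≤94.93, network 22≥11, vCPUs 59≥40).
Opt3: dominated by Opt8 (memory 241≥198, price 5.04≤92.65, network 25≥5, vCPUs 54≥30).
Opt4: dominated by Opt6 (memory 170≥125, price 26.16≤115.90, network 22≥12, vCPUs 59≥34).
Opt5: not dominated (best vCPUs).
Opt6: not dominated.
Opt7: dominated by Opt8 (memory 241≥26, price 5.04≤45.57, network 25≥23, vCPUs 54≥30).
Opt8: not dominated (best memory).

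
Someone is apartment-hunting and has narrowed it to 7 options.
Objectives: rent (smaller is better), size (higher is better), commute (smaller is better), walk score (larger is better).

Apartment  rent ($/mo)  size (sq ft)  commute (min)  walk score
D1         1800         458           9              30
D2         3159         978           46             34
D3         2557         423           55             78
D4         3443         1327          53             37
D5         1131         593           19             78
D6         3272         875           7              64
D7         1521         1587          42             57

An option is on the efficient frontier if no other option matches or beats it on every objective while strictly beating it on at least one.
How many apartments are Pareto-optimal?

D1: not dominated.
D2: dominated by D7 (rent 1521≤3159, size 1587≥978, commute 42≤46, walk score 57≥34).
D3: dominated by D5 (rent 1131≤2557, size 593≥423, commute 19≤55, walk score 78≥78).
D4: dominated by D7 (rent 1521≤3443, size 1587≥1327, commute 42≤53, walk score 57≥37).
D5: not dominated (best rent).
D6: not dominated (best commute).
D7: not dominated (best size).
Pareto-optimal: D1, D5, D6, D7 → 4.

4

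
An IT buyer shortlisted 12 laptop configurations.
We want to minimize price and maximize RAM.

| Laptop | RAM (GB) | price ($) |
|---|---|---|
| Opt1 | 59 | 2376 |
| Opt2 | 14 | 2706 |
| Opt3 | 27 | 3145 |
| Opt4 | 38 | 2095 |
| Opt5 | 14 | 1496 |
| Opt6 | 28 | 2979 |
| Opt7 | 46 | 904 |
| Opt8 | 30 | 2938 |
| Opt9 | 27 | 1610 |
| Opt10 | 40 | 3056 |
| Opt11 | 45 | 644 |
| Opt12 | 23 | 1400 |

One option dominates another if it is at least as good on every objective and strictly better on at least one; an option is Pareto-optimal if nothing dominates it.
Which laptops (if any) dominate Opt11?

none

Opt1: worse on price (2376 vs 644).
Opt2: worse on RAM (14 vs 45).
Opt3: worse on RAM (27 vs 45).
Opt4: worse on RAM (38 vs 45).
Opt5: worse on RAM (14 vs 45).
Opt6: worse on RAM (28 vs 45).
Opt7: worse on price (904 vs 644).
Opt8: worse on RAM (30 vs 45).
Opt9: worse on RAM (27 vs 45).
Opt10: worse on RAM (40 vs 45).
Opt12: worse on RAM (23 vs 45).
No option dominates Opt11.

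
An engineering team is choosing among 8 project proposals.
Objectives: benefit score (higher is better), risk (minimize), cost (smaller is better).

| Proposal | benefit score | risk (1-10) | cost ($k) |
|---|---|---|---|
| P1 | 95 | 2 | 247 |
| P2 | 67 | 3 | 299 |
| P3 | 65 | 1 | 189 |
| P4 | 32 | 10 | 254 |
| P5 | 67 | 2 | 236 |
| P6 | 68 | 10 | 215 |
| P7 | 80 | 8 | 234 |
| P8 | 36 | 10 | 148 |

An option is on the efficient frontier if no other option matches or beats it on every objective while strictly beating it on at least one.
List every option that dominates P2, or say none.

P1: benefit score 95≥67, risk 2≤3, cost 247≤299 — dominates P2.
P5: benefit score 67≥67, risk 2≤3, cost 236≤299 — dominates P2.
Others (P3, P4, P6, P7, P8) are each worse than P2 on at least one objective.

P1, P5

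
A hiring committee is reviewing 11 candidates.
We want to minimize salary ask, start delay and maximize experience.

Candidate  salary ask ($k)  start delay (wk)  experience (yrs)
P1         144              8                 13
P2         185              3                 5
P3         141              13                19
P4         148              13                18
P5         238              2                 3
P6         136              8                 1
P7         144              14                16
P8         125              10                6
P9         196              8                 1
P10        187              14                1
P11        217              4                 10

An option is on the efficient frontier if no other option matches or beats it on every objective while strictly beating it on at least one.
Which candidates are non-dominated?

P1: not dominated.
P2: not dominated.
P3: not dominated (best experience).
P4: dominated by P3 (salary ask 141≤148, start delay 13≤13, experience 19≥18).
P5: not dominated (best start delay).
P6: not dominated.
P7: dominated by P3 (salary ask 141≤144, start delay 13≤14, experience 19≥16).
P8: not dominated (best salary ask).
P9: dominated by P1 (salary ask 144≤196, start delay 8≤8, experience 13≥1).
P10: dominated by P1 (salary ask 144≤187, start delay 8≤14, experience 13≥1).
P11: not dominated.

P1, P2, P3, P5, P6, P8, P11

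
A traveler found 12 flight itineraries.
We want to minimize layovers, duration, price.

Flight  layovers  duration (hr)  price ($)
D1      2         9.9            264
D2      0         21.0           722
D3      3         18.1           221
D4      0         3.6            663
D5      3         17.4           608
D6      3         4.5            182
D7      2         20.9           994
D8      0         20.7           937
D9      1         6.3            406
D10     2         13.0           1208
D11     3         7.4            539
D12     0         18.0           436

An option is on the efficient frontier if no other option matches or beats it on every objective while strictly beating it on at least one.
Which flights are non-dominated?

D1, D4, D6, D9, D12

D1: not dominated.
D2: dominated by D4 (layovers 0≤0, duration 3.6≤21.0, price 663≤722).
D3: dominated by D6 (layovers 3≤3, duration 4.5≤18.1, price 182≤221).
D4: not dominated (best duration).
D5: dominated by D1 (layovers 2≤3, duration 9.9≤17.4, price 264≤608).
D6: not dominated (best price).
D7: dominated by D1 (layovers 2≤2, duration 9.9≤20.9, price 264≤994).
D8: dominated by D4 (layovers 0≤0, duration 3.6≤20.7, price 663≤937).
D9: not dominated.
D10: dominated by D1 (layovers 2≤2, duration 9.9≤13.0, price 264≤1208).
D11: dominated by D6 (layovers 3≤3, duration 4.5≤7.4, price 182≤539).
D12: not dominated.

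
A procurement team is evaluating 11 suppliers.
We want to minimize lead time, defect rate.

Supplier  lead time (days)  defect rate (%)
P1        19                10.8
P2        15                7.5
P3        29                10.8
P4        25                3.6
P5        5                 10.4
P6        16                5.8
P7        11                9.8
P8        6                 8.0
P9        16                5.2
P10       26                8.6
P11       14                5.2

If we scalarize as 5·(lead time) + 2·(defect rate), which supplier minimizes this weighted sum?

P5

P1: 5·19 + 2·10.8 = 116.6
P2: 5·15 + 2·7.5 = 90.0
P3: 5·29 + 2·10.8 = 166.6
P4: 5·25 + 2·3.6 = 132.2
P5: 5·5 + 2·10.4 = 45.8
P6: 5·16 + 2·5.8 = 91.6
P7: 5·11 + 2·9.8 = 74.6
P8: 5·6 + 2·8.0 = 46.0
P9: 5·16 + 2·5.2 = 90.4
P10: 5·26 + 2·8.6 = 147.2
P11: 5·14 + 2·5.2 = 80.4
Lowest: P5 at 45.8.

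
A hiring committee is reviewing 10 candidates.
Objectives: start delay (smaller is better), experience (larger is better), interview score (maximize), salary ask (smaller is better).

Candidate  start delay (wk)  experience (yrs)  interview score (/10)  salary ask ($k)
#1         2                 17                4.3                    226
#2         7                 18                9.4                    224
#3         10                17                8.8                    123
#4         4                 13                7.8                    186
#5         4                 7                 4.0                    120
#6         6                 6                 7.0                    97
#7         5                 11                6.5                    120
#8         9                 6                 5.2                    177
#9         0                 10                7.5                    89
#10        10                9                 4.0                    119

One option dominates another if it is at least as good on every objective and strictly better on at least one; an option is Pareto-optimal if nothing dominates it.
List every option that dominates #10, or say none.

#9

#9: start delay 0≤10, experience 10≥9, interview score 7.5≥4.0, salary ask 89≤119 — dominates #10.
Others (#1, #2, #3, #4, #5, #6, #7, #8) are each worse than #10 on at least one objective.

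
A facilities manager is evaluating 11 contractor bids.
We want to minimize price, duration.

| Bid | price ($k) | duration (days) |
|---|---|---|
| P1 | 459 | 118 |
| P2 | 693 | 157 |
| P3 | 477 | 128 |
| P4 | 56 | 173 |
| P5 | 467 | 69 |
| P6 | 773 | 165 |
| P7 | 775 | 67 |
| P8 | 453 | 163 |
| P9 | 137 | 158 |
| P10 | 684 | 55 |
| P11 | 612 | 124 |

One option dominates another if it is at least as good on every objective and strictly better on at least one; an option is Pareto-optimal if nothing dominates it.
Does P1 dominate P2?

Yes

P1 vs P2: price 459≤693, duration 118≤157 — P1 is at least as good on every objective with at least one strict improvement.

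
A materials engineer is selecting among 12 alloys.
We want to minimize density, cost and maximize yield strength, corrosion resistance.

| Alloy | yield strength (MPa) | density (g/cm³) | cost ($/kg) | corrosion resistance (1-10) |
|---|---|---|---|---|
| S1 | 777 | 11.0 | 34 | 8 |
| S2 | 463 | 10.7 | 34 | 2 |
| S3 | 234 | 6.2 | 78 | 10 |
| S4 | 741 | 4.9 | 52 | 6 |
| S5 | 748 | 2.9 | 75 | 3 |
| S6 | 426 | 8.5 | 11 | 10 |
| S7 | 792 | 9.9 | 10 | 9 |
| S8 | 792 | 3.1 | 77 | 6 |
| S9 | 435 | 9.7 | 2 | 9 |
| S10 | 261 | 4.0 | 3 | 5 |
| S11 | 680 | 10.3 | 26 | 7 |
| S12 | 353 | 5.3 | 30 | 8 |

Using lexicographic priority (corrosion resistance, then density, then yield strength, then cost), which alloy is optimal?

First maximize corrosion resistance: best is 10, kept {S3, S6}.
Then minimize density: best is 6.2, kept {S3}.

S3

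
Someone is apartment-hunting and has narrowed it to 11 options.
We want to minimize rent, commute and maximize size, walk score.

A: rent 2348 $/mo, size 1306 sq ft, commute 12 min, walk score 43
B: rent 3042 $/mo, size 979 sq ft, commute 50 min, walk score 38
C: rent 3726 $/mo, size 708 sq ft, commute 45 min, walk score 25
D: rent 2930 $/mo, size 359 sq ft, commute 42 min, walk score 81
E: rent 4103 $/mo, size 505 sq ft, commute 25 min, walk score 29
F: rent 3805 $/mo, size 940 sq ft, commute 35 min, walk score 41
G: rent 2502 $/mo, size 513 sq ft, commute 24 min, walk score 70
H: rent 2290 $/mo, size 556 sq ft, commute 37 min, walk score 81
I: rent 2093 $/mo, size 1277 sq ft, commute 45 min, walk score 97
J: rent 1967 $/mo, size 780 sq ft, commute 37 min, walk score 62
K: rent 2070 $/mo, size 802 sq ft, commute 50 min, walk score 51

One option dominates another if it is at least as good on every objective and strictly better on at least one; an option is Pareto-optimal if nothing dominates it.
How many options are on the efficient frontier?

6

A: not dominated (best size).
B: dominated by A (rent 2348≤3042, size 1306≥979, commute 12≤50, walk score 43≥38).
C: dominated by A (rent 2348≤3726, size 1306≥708, commute 12≤45, walk score 43≥25).
D: dominated by H (rent 2290≤2930, size 556≥359, commute 37≤42, walk score 81≥81).
E: dominated by A (rent 2348≤4103, size 1306≥505, commute 12≤25, walk score 43≥29).
F: dominated by A (rent 2348≤3805, size 1306≥940, commute 12≤35, walk score 43≥41).
G: not dominated.
H: not dominated.
I: not dominated (best walk score).
J: not dominated (best rent).
K: not dominated.
Pareto-optimal: A, G, H, I, J, K → 6.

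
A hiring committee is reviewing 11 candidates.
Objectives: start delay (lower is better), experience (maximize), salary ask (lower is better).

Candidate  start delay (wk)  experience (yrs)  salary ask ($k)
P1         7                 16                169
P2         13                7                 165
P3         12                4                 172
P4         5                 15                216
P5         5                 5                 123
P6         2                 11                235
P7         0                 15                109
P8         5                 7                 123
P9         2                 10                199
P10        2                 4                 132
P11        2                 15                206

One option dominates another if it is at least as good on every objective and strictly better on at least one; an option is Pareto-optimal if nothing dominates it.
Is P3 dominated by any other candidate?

Yes

P1 vs P3: start delay 7≤12, experience 16≥4, salary ask 169≤172 — P1 is at least as good on every objective and strictly better on at least one, so P1 dominates P3.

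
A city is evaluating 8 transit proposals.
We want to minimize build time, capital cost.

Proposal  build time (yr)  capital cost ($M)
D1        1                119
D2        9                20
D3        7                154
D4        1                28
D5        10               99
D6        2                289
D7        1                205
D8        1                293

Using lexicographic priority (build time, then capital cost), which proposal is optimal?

D4

First minimize build time: best is 1, kept {D1, D4, D7, D8}.
Then minimize capital cost: best is 28, kept {D4}.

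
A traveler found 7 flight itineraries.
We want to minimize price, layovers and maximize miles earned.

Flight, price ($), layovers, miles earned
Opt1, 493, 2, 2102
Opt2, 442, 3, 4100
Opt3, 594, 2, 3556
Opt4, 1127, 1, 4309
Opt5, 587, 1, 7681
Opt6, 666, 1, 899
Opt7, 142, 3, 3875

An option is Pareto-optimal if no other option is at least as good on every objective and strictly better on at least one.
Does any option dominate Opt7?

Opt1: worse on price (493 vs 142).
Opt2: worse on price (442 vs 142).
Opt3: worse on price (594 vs 142).
Opt4: worse on price (1127 vs 142).
Opt5: worse on price (587 vs 142).
Opt6: worse on price (666 vs 142).
No option is at least as good as Opt7 on every objective and strictly better on one.

No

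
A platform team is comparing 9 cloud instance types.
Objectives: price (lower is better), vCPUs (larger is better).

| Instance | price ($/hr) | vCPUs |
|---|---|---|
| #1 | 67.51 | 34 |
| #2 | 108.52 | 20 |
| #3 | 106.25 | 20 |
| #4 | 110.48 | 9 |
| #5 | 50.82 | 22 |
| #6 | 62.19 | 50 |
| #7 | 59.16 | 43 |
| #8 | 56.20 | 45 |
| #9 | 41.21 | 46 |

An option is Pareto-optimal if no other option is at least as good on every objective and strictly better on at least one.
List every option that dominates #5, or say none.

#9

#9: price 41.21≤50.82, vCPUs 46≥22 — dominates #5.
Others (#1, #2, #3, #4, #6, #7, #8) are each worse than #5 on at least one objective.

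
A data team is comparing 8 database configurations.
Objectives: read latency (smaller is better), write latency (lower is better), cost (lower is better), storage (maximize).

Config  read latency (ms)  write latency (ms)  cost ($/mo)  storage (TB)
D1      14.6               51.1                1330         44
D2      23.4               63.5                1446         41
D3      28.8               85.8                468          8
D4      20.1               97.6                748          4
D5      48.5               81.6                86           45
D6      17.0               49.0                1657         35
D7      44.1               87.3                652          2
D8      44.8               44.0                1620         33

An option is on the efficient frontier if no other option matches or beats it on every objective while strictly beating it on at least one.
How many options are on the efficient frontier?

D1: not dominated (best read latency).
D2: dominated by D1 (read latency 14.6≤23.4, write latency 51.1≤63.5, cost 1330≤1446, storage 44≥41).
D3: not dominated.
D4: not dominated.
D5: not dominated (best cost).
D6: not dominated.
D7: dominated by D3 (read latency 28.8≤44.1, write latency 85.8≤87.3, cost 468≤652, storage 8≥2).
D8: not dominated (best write latency).
Pareto-optimal: D1, D3, D4, D5, D6, D8 → 6.

6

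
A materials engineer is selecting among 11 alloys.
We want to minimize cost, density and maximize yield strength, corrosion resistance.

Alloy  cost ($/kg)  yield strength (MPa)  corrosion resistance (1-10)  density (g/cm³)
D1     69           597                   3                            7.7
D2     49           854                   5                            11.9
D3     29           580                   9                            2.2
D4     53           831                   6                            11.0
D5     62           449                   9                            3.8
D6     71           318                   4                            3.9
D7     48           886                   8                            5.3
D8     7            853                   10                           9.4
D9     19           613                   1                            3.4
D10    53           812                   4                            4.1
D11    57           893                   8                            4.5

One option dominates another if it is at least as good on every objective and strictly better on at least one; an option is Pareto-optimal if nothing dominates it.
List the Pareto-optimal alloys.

D3, D7, D8, D9, D10, D11

D1: dominated by D7 (cost 48≤69, yield strength 886≥597, corrosion resistance 8≥3, density 5.3≤7.7).
D2: dominated by D7 (cost 48≤49, yield strength 886≥854, corrosion resistance 8≥5, density 5.3≤11.9).
D3: not dominated (best density).
D4: dominated by D7 (cost 48≤53, yield strength 886≥831, corrosion resistance 8≥6, density 5.3≤11.0).
D5: dominated by D3 (cost 29≤62, yield strength 580≥449, corrosion resistance 9≥9, density 2.2≤3.8).
D6: dominated by D3 (cost 29≤71, yield strength 580≥318, corrosion resistance 9≥4, density 2.2≤3.9).
D7: not dominated.
D8: not dominated (best cost).
D9: not dominated.
D10: not dominated.
D11: not dominated (best yield strength).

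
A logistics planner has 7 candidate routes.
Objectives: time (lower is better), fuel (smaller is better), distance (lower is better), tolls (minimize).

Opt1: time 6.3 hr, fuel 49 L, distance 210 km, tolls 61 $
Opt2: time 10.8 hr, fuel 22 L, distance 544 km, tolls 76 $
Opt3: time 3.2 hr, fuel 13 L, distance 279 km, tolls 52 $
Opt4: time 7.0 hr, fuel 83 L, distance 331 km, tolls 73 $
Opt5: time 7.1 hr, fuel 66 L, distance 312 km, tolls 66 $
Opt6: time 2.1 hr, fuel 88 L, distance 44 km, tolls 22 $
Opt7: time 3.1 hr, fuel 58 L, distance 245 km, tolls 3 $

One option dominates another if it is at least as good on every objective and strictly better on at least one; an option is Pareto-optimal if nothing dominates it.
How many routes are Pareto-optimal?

4

Opt1: not dominated.
Opt2: dominated by Opt3 (time 3.2≤10.8, fuel 13≤22, distance 279≤544, tolls 52≤76).
Opt3: not dominated (best fuel).
Opt4: dominated by Opt1 (time 6.3≤7.0, fuel 49≤83, distance 210≤331, tolls 61≤73).
Opt5: dominated by Opt1 (time 6.3≤7.1, fuel 49≤66, distance 210≤312, tolls 61≤66).
Opt6: not dominated (best time).
Opt7: not dominated (best tolls).
Pareto-optimal: Opt1, Opt3, Opt6, Opt7 → 4.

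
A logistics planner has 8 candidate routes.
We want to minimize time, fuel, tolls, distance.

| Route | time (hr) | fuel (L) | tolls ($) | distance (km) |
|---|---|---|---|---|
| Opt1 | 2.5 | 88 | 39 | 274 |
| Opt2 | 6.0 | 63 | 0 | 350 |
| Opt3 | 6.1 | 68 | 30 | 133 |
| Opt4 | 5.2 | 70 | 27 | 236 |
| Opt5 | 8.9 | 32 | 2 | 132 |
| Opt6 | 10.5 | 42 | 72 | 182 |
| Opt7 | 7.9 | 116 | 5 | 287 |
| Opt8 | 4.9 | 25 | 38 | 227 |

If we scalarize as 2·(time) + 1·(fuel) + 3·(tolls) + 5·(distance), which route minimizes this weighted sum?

Opt5

Opt1: 2·2.5 + 1·88 + 3·39 + 5·274 = 1580.0
Opt2: 2·6.0 + 1·63 + 3·0 + 5·350 = 1825.0
Opt3: 2·6.1 + 1·68 + 3·30 + 5·133 = 835.2
Opt4: 2·5.2 + 1·70 + 3·27 + 5·236 = 1341.4
Opt5: 2·8.9 + 1·32 + 3·2 + 5·132 = 715.8
Opt6: 2·10.5 + 1·42 + 3·72 + 5·182 = 1189.0
Opt7: 2·7.9 + 1·116 + 3·5 + 5·287 = 1581.8
Opt8: 2·4.9 + 1·25 + 3·38 + 5·227 = 1283.8
Lowest: Opt5 at 715.8.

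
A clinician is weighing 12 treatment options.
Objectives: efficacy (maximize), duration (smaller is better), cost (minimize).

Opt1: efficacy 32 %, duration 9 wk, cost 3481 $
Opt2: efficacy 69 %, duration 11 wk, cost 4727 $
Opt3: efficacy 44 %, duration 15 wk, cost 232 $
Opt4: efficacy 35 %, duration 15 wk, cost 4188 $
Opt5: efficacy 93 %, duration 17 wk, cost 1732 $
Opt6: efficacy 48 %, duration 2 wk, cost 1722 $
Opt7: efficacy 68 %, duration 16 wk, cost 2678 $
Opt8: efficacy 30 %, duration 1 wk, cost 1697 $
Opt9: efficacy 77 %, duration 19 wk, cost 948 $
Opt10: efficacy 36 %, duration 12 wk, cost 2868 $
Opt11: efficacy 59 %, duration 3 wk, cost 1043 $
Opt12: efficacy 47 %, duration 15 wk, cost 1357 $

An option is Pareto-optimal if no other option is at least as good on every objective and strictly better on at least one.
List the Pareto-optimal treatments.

Opt2, Opt3, Opt5, Opt6, Opt7, Opt8, Opt9, Opt11

Opt1: dominated by Opt6 (efficacy 48≥32, duration 2≤9, cost 1722≤3481).
Opt2: not dominated.
Opt3: not dominated (best cost).
Opt4: dominated by Opt3 (efficacy 44≥35, duration 15≤15, cost 232≤4188).
Opt5: not dominated (best efficacy).
Opt6: not dominated.
Opt7: not dominated.
Opt8: not dominated (best duration).
Opt9: not dominated.
Opt10: dominated by Opt6 (efficacy 48≥36, duration 2≤12, cost 1722≤2868).
Opt11: not dominated.
Opt12: dominated by Opt11 (efficacy 59≥47, duration 3≤15, cost 1043≤1357).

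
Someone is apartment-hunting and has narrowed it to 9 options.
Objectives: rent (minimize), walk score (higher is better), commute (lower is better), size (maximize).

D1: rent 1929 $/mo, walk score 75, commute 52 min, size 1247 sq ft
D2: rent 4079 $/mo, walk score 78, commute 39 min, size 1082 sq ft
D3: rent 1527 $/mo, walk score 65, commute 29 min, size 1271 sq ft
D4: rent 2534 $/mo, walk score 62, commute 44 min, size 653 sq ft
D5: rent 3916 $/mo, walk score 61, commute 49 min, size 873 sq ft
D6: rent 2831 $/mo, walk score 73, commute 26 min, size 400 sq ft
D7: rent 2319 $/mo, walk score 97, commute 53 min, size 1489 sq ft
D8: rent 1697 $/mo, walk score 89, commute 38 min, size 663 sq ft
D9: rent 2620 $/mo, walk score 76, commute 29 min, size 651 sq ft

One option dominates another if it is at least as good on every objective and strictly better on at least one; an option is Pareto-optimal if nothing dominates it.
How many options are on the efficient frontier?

7

D1: not dominated.
D2: not dominated.
D3: not dominated (best rent).
D4: dominated by D3 (rent 1527≤2534, walk score 65≥62, commute 29≤44, size 1271≥653).
D5: dominated by D3 (rent 1527≤3916, walk score 65≥61, commute 29≤49, size 1271≥873).
D6: not dominated (best commute).
D7: not dominated (best walk score).
D8: not dominated.
D9: not dominated.
Pareto-optimal: D1, D2, D3, D6, D7, D8, D9 → 7.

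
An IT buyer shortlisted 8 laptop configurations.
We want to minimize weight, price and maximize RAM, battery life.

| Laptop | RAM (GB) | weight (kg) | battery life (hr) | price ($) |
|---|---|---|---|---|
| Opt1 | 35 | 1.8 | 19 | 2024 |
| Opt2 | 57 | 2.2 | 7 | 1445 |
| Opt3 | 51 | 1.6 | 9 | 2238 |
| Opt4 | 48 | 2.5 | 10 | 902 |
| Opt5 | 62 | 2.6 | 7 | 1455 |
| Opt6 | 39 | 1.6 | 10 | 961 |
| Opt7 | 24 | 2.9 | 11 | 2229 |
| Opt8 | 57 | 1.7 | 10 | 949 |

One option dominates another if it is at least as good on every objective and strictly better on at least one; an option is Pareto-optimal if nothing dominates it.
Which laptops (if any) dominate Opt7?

Opt1

Opt1: RAM 35≥24, weight 1.8≤2.9, battery life 19≥11, price 2024≤2229 — dominates Opt7.
Others (Opt2, Opt3, Opt4, Opt5, Opt6, Opt8) are each worse than Opt7 on at least one objective.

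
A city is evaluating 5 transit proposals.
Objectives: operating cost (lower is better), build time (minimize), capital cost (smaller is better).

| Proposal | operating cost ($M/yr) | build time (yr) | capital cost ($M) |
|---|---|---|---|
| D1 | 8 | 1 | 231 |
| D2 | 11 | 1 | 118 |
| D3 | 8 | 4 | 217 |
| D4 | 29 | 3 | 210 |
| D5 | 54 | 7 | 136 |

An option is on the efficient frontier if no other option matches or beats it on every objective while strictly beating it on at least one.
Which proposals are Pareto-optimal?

D1: not dominated.
D2: not dominated (best capital cost).
D3: not dominated.
D4: dominated by D2 (operating cost 11≤29, build time 1≤3, capital cost 118≤210).
D5: dominated by D2 (operating cost 11≤54, build time 1≤7, capital cost 118≤136).

D1, D2, D3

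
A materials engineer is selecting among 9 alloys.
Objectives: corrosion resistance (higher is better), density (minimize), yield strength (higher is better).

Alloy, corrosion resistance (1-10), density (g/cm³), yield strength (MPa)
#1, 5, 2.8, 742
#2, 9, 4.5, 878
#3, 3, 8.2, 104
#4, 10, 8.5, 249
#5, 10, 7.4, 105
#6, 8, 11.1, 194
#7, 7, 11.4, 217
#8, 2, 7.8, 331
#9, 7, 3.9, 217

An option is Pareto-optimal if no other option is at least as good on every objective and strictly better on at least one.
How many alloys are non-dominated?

#1: not dominated (best density).
#2: not dominated (best yield strength).
#3: dominated by #1 (corrosion resistance 5≥3, density 2.8≤8.2, yield strength 742≥104).
#4: not dominated.
#5: not dominated.
#6: dominated by #2 (corrosion resistance 9≥8, density 4.5≤11.1, yield strength 878≥194).
#7: dominated by #2 (corrosion resistance 9≥7, density 4.5≤11.4, yield strength 878≥217).
#8: dominated by #1 (corrosion resistance 5≥2, density 2.8≤7.8, yield strength 742≥331).
#9: not dominated.
Pareto-optimal: #1, #2, #4, #5, #9 → 5.

5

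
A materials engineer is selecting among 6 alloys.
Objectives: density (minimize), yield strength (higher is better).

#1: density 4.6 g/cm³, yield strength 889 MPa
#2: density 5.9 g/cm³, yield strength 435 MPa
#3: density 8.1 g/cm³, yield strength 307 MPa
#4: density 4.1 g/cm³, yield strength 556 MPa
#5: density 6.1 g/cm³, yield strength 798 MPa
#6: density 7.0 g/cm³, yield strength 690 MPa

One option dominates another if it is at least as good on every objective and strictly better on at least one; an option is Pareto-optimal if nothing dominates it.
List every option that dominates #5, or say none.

#1: density 4.6≤6.1, yield strength 889≥798 — dominates #5.
Others (#2, #3, #4, #6) are each worse than #5 on at least one objective.

#1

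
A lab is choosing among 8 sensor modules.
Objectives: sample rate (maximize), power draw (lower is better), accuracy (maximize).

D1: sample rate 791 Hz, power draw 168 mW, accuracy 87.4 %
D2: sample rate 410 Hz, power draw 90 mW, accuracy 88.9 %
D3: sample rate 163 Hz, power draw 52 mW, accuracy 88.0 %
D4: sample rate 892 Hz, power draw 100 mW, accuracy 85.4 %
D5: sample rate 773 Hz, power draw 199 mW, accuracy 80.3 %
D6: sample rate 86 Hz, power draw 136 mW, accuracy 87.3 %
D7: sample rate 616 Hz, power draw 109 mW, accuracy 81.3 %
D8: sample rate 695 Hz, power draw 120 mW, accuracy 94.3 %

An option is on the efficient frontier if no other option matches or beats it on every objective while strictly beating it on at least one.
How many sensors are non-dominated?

5

D1: not dominated.
D2: not dominated.
D3: not dominated (best power draw).
D4: not dominated (best sample rate).
D5: dominated by D1 (sample rate 791≥773, power draw 168≤199, accuracy 87.4≥80.3).
D6: dominated by D2 (sample rate 410≥86, power draw 90≤136, accuracy 88.9≥87.3).
D7: dominated by D4 (sample rate 892≥616, power draw 100≤109, accuracy 85.4≥81.3).
D8: not dominated (best accuracy).
Pareto-optimal: D1, D2, D3, D4, D8 → 5.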